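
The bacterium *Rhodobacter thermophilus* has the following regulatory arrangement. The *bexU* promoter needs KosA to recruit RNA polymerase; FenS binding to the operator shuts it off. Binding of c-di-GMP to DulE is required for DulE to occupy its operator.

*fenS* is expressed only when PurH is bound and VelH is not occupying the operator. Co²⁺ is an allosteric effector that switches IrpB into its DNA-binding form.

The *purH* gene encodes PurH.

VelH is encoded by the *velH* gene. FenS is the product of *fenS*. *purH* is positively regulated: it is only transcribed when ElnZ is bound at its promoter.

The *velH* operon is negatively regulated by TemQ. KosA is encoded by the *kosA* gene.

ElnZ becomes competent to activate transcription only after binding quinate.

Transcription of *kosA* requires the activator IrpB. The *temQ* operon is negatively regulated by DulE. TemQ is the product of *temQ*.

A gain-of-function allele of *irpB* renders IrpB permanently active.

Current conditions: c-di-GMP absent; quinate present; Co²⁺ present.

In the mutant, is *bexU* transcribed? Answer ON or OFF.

c-di-GMP is absent, so DulE is inactive.
With no repressor bound, *temQ* is transcribed.
So TemQ is produced and active.
With repressor TemQ bound, *velH* is not transcribed.
So VelH is not produced.
Quinate is present, so ElnZ is active.
No repressor is bound and ElnZ is active, so *purH* is transcribed.
So PurH is produced and active.
No repressor is bound and PurH is active, so *fenS* is transcribed.
So FenS is produced and active.
IrpB is constitutively active in this strain.
No repressor is bound and IrpB is active, so *kosA* is transcribed.
So KosA is produced and active.
With repressor FenS bound, *bexU* is not transcribed.

OFF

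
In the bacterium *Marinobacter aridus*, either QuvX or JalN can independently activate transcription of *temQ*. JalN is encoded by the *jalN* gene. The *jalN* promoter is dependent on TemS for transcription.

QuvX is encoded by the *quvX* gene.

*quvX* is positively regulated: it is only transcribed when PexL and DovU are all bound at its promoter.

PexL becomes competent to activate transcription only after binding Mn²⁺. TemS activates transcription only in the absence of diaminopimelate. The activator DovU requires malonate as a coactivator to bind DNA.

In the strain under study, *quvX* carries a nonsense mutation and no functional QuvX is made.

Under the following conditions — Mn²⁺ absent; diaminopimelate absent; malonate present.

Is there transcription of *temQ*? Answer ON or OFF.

ON

QuvX is non-functional in this strain, so it has no effect.
Diaminopimelate is absent, so TemS is active.
No repressor is bound and TemS is active, so *jalN* is transcribed.
So JalN is produced and active.
Activator JalN is present, so *temQ* is transcribed.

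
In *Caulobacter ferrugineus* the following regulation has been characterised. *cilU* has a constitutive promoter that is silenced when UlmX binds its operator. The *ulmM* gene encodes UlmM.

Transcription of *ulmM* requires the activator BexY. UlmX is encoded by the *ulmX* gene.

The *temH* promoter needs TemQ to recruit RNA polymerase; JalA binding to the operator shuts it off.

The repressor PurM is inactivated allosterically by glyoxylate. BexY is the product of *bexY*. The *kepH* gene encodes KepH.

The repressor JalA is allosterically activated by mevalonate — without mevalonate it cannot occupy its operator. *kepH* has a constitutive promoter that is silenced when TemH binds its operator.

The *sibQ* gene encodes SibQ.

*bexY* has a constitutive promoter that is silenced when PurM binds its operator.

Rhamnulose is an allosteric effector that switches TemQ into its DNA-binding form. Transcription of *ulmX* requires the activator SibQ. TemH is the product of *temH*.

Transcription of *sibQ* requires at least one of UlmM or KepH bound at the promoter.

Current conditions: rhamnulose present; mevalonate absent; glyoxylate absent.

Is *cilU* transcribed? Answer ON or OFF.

ON

Glyoxylate is absent, so PurM is active.
With repressor PurM bound, *bexY* is not transcribed.
So BexY is not produced.
Required activator BexY is absent, so *ulmM* is not transcribed.
So UlmM is not produced.
Mevalonate is absent, so JalA is inactive.
Rhamnulose is present, so TemQ is active.
No repressor is bound and TemQ is active, so *temH* is transcribed.
So TemH is produced and active.
With repressor TemH bound, *kepH* is not transcribed.
So KepH is not produced.
No activator is available at the *sibQ* promoter, so *sibQ* is not transcribed.
So SibQ is not produced.
Required activator SibQ is absent, so *ulmX* is not transcribed.
So UlmX is not produced.
With no repressor bound, *cilU* is transcribed.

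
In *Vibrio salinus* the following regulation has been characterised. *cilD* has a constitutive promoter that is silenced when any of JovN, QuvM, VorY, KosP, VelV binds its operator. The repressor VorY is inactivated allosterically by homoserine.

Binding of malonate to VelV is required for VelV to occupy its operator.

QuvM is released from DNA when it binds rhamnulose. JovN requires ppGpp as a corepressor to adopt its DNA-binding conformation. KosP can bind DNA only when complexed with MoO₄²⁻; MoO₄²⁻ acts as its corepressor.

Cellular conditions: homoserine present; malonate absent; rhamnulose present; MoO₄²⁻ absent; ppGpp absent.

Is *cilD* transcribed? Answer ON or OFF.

ppGpp is absent, so JovN is inactive.
Rhamnulose is present, so QuvM is inactive.
Homoserine is present, so VorY is inactive.
MoO₄²⁻ is absent, so KosP is inactive.
Malonate is absent, so VelV is inactive.
With no repressor bound, *cilD* is transcribed.

ON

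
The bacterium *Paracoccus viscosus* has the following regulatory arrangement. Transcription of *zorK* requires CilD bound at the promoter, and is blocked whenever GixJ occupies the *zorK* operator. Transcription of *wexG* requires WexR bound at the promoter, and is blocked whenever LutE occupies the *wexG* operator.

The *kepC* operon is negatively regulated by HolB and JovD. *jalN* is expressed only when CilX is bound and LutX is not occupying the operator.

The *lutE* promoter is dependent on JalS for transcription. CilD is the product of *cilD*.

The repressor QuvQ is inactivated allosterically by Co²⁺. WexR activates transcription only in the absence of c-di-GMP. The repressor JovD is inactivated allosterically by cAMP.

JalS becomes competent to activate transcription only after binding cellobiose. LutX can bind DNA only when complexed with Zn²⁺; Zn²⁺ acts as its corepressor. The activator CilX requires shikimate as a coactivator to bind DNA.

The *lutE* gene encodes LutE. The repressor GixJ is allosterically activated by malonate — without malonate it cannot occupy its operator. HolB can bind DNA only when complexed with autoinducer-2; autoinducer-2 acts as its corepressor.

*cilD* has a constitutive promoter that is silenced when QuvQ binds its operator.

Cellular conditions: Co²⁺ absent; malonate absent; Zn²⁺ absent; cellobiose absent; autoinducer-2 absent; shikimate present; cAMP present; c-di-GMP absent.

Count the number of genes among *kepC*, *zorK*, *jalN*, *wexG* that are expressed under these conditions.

3

Autoinducer-2 is absent, so HolB is inactive.
cAMP is present, so JovD is inactive.
With no repressor bound, *kepC* is transcribed.
→ *kepC* is ON.
Co²⁺ is absent, so QuvQ is active.
With repressor QuvQ bound, *cilD* is not transcribed.
So CilD is not produced.
Malonate is absent, so GixJ is inactive.
Required activator CilD is absent, so *zorK* is not transcribed.
→ *zorK* is OFF.
Shikimate is present, so CilX is active.
Zn²⁺ is absent, so LutX is inactive.
No repressor is bound and CilX is active, so *jalN* is transcribed.
→ *jalN* is ON.
c-di-GMP is absent, so WexR is active.
Cellobiose is absent, so JalS is inactive.
Required activator JalS is absent, so *lutE* is not transcribed.
So LutE is not produced.
No repressor is bound and WexR is active, so *wexG* is transcribed.
→ *wexG* is ON.
3 of the 4 genes are transcribed.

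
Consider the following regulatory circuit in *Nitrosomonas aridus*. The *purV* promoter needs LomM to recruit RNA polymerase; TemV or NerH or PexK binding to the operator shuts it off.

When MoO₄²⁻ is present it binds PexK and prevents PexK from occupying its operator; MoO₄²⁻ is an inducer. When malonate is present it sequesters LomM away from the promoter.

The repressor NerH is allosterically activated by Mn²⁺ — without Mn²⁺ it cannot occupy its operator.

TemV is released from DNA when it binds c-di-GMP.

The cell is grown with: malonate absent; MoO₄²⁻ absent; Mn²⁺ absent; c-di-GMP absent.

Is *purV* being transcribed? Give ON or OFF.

c-di-GMP is absent, so TemV is active.
Mn²⁺ is absent, so NerH is inactive.
MoO₄²⁻ is absent, so PexK is active.
Malonate is absent, so LomM is active.
With repressor TemV bound, *purV* is not transcribed.

OFF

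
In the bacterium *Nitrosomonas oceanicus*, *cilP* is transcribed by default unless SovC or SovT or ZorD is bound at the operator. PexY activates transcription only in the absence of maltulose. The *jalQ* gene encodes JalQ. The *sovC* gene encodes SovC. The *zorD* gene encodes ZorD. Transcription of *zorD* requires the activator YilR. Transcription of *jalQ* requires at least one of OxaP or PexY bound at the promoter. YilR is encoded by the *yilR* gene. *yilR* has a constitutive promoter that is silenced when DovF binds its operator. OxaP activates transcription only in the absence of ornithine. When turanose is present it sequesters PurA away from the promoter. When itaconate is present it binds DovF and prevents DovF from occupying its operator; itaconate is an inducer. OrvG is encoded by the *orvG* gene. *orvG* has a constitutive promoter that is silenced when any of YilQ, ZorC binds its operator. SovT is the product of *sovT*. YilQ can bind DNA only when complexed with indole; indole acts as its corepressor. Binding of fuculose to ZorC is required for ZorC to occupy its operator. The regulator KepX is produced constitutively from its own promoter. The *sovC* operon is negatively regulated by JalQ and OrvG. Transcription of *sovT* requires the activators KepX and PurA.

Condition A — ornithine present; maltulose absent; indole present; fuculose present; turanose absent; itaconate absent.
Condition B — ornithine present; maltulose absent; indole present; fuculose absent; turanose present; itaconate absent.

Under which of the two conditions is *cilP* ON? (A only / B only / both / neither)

Condition A:
Ornithine is present, so OxaP is inactive.
Maltulose is absent, so PexY is active.
Activator PexY is present, so *jalQ* is transcribed.
So JalQ is produced and active.
Indole is present, so YilQ is active.
Fuculose is present, so ZorC is active.
With repressor YilQ bound, *orvG* is not transcribed.
So OrvG is not produced.
With repressor JalQ bound, *sovC* is not transcribed.
So SovC is not produced.
KepX is produced constitutively and is active.
Turanose is absent, so PurA is active.
No repressor is bound and KepX and PurA are active, so *sovT* is transcribed.
So SovT is produced and active.
Itaconate is absent, so DovF is active.
With repressor DovF bound, *yilR* is not transcribed.
So YilR is not produced.
Required activator YilR is absent, so *zorD* is not transcribed.
So ZorD is not produced.
With repressor SovT bound, *cilP* is not transcribed.
→ *cilP* is OFF in A.
Condition B:
Ornithine is present, so OxaP is inactive.
Maltulose is absent, so PexY is active.
Activator PexY is present, so *jalQ* is transcribed.
So JalQ is produced and active.
Indole is present, so YilQ is active.
Fuculose is absent, so ZorC is inactive.
With repressor YilQ bound, *orvG* is not transcribed.
So OrvG is not produced.
With repressor JalQ bound, *sovC* is not transcribed.
So SovC is not produced.
KepX is produced constitutively and is active.
Turanose is present, so PurA is inactive.
Required activator PurA is absent, so *sovT* is not transcribed.
So SovT is not produced.
Itaconate is absent, so DovF is active.
With repressor DovF bound, *yilR* is not transcribed.
So YilR is not produced.
Required activator YilR is absent, so *zorD* is not transcribed.
So ZorD is not produced.
With no repressor bound, *cilP* is transcribed.
→ *cilP* is ON in B.

B only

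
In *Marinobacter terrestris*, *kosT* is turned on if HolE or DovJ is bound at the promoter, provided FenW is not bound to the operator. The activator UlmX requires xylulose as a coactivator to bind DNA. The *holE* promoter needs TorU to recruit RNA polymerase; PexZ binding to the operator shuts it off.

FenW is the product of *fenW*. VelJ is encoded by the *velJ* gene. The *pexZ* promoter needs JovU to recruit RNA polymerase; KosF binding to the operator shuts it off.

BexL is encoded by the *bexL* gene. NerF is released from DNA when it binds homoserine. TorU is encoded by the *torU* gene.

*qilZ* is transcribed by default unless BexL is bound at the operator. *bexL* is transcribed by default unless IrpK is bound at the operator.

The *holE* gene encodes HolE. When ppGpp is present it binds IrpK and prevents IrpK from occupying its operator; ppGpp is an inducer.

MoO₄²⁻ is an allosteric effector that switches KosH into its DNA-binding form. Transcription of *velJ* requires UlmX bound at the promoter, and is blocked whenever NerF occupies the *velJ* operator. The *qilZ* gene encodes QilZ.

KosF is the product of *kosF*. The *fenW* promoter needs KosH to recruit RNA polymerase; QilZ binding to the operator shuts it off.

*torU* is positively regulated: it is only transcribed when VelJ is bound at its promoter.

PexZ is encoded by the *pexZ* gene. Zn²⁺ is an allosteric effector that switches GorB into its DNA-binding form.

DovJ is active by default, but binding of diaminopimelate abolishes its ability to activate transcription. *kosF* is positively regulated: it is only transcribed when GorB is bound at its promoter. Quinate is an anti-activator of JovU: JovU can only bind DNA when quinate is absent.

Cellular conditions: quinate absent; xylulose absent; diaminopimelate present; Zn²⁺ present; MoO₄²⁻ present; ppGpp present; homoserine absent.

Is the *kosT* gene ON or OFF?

Xylulose is absent, so UlmX is inactive.
Homoserine is absent, so NerF is active.
With repressor NerF bound, *velJ* is not transcribed.
So VelJ is not produced.
Required activator VelJ is absent, so *torU* is not transcribed.
So TorU is not produced.
Quinate is absent, so JovU is active.
Zn²⁺ is present, so GorB is active.
No repressor is bound and GorB is active, so *kosF* is transcribed.
So KosF is produced and active.
With repressor KosF bound, *pexZ* is not transcribed.
So PexZ is not produced.
Required activator TorU is absent, so *holE* is not transcribed.
So HolE is not produced.
MoO₄²⁻ is present, so KosH is active.
ppGpp is present, so IrpK is inactive.
With no repressor bound, *bexL* is transcribed.
So BexL is produced and active.
With repressor BexL bound, *qilZ* is not transcribed.
So QilZ is not produced.
No repressor is bound and KosH is active, so *fenW* is transcribed.
So FenW is produced and active.
Diaminopimelate is present, so DovJ is inactive.
With repressor FenW bound, *kosT* is not transcribed.

OFF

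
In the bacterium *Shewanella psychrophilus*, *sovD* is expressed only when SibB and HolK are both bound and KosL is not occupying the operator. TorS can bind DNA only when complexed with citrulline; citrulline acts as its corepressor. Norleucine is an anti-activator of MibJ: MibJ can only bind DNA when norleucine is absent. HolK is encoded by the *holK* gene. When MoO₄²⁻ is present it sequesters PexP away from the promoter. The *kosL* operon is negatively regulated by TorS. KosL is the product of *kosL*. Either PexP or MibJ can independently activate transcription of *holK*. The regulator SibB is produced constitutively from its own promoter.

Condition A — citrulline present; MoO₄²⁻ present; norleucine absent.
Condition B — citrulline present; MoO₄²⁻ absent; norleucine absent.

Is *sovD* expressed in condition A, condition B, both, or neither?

both

Condition A:
Citrulline is present, so TorS is active.
With repressor TorS bound, *kosL* is not transcribed.
So KosL is not produced.
SibB is produced constitutively and is active.
MoO₄²⁻ is present, so PexP is inactive.
Norleucine is absent, so MibJ is active.
Activator MibJ is present, so *holK* is transcribed.
So HolK is produced and active.
No repressor is bound and SibB and HolK are active, so *sovD* is transcribed.
→ *sovD* is ON in A.
Condition B:
Citrulline is present, so TorS is active.
With repressor TorS bound, *kosL* is not transcribed.
So KosL is not produced.
SibB is produced constitutively and is active.
MoO₄²⁻ is absent, so PexP is active.
Norleucine is absent, so MibJ is active.
Activator PexP is present, so *holK* is transcribed.
So HolK is produced and active.
No repressor is bound and SibB and HolK are active, so *sovD* is transcribed.
→ *sovD* is ON in B.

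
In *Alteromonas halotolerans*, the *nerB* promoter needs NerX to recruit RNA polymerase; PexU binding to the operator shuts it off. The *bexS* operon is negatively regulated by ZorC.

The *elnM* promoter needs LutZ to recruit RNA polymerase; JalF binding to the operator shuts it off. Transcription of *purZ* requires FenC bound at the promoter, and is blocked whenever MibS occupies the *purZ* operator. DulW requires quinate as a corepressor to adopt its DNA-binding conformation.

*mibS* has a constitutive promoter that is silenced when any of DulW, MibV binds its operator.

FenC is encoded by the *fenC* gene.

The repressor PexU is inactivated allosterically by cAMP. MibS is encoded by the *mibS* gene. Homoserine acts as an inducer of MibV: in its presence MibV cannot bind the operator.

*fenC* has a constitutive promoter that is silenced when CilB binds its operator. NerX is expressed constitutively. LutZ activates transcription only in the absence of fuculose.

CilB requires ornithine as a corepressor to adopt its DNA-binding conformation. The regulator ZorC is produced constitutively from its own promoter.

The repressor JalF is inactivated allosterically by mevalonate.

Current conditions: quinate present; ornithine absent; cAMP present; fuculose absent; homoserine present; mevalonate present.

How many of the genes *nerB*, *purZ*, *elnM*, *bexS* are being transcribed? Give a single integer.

cAMP is present, so PexU is inactive.
NerX is produced constitutively and is active.
No repressor is bound and NerX is active, so *nerB* is transcribed.
→ *nerB* is ON.
Quinate is present, so DulW is active.
Homoserine is present, so MibV is inactive.
With repressor DulW bound, *mibS* is not transcribed.
So MibS is not produced.
Ornithine is absent, so CilB is inactive.
With no repressor bound, *fenC* is transcribed.
So FenC is produced and active.
No repressor is bound and FenC is active, so *purZ* is transcribed.
→ *purZ* is ON.
Mevalonate is present, so JalF is inactive.
Fuculose is absent, so LutZ is active.
No repressor is bound and LutZ is active, so *elnM* is transcribed.
→ *elnM* is ON.
ZorC is produced constitutively and is active.
With repressor ZorC bound, *bexS* is not transcribed.
→ *bexS* is OFF.
3 of the 4 genes are transcribed.

3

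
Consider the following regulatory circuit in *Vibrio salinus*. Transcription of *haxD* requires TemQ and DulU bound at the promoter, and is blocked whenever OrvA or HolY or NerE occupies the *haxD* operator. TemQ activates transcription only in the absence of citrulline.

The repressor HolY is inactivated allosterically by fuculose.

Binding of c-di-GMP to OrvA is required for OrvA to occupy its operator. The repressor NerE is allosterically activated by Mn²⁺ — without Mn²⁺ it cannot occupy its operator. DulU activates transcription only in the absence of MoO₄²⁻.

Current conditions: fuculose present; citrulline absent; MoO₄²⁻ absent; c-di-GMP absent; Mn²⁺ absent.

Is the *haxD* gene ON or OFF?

ON

c-di-GMP is absent, so OrvA is inactive.
Fuculose is present, so HolY is inactive.
Citrulline is absent, so TemQ is active.
MoO₄²⁻ is absent, so DulU is active.
Mn²⁺ is absent, so NerE is inactive.
No repressor is bound and TemQ and DulU are active, so *haxD* is transcribed.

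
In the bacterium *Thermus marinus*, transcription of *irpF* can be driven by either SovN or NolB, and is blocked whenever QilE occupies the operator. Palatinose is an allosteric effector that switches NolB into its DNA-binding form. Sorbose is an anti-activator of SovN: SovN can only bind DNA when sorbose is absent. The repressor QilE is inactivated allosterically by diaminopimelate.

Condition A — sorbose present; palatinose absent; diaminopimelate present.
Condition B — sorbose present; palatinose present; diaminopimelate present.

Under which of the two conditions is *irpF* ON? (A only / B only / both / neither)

B only

Condition A:
Sorbose is present, so SovN is inactive.
Palatinose is absent, so NolB is inactive.
Diaminopimelate is present, so QilE is inactive.
No activator is available at the *irpF* promoter, so *irpF* is not transcribed.
→ *irpF* is OFF in A.
Condition B:
Sorbose is present, so SovN is inactive.
Palatinose is present, so NolB is active.
Diaminopimelate is present, so QilE is inactive.
Activator NolB is present, so *irpF* is transcribed.
→ *irpF* is ON in B.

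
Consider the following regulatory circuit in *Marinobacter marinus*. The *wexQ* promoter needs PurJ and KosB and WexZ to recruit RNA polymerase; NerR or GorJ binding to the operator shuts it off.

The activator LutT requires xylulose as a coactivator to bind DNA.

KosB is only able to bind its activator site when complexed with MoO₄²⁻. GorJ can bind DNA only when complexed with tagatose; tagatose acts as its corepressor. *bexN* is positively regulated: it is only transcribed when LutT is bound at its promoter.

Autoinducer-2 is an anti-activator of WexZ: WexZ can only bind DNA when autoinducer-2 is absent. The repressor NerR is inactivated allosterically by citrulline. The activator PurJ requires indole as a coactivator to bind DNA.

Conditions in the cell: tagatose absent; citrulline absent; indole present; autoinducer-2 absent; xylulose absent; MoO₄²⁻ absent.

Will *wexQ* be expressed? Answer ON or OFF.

OFF

Citrulline is absent, so NerR is active.
Indole is present, so PurJ is active.
MoO₄²⁻ is absent, so KosB is inactive.
Tagatose is absent, so GorJ is inactive.
Autoinducer-2 is absent, so WexZ is active.
With repressor NerR bound, *wexQ* is not transcribed.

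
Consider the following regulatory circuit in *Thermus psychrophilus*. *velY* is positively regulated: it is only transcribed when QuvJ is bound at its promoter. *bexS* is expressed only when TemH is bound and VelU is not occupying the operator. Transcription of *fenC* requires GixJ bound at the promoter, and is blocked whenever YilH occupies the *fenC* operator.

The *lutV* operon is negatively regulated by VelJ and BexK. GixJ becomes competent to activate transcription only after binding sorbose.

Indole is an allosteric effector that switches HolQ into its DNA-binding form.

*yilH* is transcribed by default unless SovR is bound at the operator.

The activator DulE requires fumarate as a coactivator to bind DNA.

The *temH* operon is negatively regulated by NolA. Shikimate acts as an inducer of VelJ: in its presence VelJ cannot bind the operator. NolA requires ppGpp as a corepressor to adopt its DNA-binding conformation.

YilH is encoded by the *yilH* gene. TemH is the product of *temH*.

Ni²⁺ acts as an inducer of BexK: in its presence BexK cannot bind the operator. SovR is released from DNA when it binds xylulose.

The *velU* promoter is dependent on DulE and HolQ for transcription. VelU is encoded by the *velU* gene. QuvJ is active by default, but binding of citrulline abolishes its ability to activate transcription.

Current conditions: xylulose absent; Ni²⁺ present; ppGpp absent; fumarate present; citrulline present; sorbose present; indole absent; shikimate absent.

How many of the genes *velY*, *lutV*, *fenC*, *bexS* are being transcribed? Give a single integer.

Citrulline is present, so QuvJ is inactive.
Required activator QuvJ is absent, so *velY* is not transcribed.
→ *velY* is OFF.
Shikimate is absent, so VelJ is active.
Ni²⁺ is present, so BexK is inactive.
With repressor VelJ bound, *lutV* is not transcribed.
→ *lutV* is OFF.
Xylulose is absent, so SovR is active.
With repressor SovR bound, *yilH* is not transcribed.
So YilH is not produced.
Sorbose is present, so GixJ is active.
No repressor is bound and GixJ is active, so *fenC* is transcribed.
→ *fenC* is ON.
Fumarate is present, so DulE is active.
Indole is absent, so HolQ is inactive.
Required activator HolQ is absent, so *velU* is not transcribed.
So VelU is not produced.
ppGpp is absent, so NolA is inactive.
With no repressor bound, *temH* is transcribed.
So TemH is produced and active.
No repressor is bound and TemH is active, so *bexS* is transcribed.
→ *bexS* is ON.
2 of the 4 genes are transcribed.

2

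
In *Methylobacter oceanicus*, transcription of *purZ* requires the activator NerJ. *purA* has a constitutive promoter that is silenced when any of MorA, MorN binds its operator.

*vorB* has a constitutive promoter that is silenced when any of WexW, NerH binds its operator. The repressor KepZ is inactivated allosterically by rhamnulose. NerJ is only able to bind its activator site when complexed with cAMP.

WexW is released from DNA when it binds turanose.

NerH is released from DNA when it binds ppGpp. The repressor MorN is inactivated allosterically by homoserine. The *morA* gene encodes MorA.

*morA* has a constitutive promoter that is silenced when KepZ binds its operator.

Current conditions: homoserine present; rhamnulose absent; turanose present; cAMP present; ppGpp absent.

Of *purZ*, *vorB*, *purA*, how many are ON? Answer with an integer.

cAMP is present, so NerJ is active.
No repressor is bound and NerJ is active, so *purZ* is transcribed.
→ *purZ* is ON.
Turanose is present, so WexW is inactive.
ppGpp is absent, so NerH is active.
With repressor NerH bound, *vorB* is not transcribed.
→ *vorB* is OFF.
Rhamnulose is absent, so KepZ is active.
With repressor KepZ bound, *morA* is not transcribed.
So MorA is not produced.
Homoserine is present, so MorN is inactive.
With no repressor bound, *purA* is transcribed.
→ *purA* is ON.
2 of the 3 genes are transcribed.

2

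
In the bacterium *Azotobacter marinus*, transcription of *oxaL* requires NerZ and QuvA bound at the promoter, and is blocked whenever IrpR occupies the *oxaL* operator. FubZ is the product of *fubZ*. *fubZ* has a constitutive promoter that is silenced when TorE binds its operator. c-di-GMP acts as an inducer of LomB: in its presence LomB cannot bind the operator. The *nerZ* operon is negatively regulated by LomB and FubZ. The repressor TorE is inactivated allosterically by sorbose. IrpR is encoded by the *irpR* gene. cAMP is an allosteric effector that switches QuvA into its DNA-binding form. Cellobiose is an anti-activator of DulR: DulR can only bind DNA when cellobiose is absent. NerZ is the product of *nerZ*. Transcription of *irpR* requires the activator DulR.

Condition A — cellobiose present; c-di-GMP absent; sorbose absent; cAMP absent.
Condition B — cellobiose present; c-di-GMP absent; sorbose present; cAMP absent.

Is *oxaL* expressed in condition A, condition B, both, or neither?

Condition A:
Cellobiose is present, so DulR is inactive.
Required activator DulR is absent, so *irpR* is not transcribed.
So IrpR is not produced.
c-di-GMP is absent, so LomB is active.
Sorbose is absent, so TorE is active.
With repressor TorE bound, *fubZ* is not transcribed.
So FubZ is not produced.
With repressor LomB bound, *nerZ* is not transcribed.
So NerZ is not produced.
cAMP is absent, so QuvA is inactive.
Required activator NerZ is absent, so *oxaL* is not transcribed.
→ *oxaL* is OFF in A.
Condition B:
Cellobiose is present, so DulR is inactive.
Required activator DulR is absent, so *irpR* is not transcribed.
So IrpR is not produced.
c-di-GMP is absent, so LomB is active.
Sorbose is present, so TorE is inactive.
With no repressor bound, *fubZ* is transcribed.
So FubZ is produced and active.
With repressor LomB bound, *nerZ* is not transcribed.
So NerZ is not produced.
cAMP is absent, so QuvA is inactive.
Required activator NerZ is absent, so *oxaL* is not transcribed.
→ *oxaL* is OFF in B.

neither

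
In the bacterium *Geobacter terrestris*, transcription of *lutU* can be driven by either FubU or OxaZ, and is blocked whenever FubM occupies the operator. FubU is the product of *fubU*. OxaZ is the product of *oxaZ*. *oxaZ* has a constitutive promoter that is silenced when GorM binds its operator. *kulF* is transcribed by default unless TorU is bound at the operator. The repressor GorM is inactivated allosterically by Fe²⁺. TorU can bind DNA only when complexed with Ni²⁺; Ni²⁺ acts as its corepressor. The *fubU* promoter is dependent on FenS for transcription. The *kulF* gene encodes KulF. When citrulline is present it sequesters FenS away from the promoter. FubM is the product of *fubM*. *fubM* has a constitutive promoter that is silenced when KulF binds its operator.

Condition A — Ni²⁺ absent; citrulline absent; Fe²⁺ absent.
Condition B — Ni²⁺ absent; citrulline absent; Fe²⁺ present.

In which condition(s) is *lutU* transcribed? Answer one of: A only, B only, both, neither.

Condition A:
Ni²⁺ is absent, so TorU is inactive.
With no repressor bound, *kulF* is transcribed.
So KulF is produced and active.
With repressor KulF bound, *fubM* is not transcribed.
So FubM is not produced.
Citrulline is absent, so FenS is active.
No repressor is bound and FenS is active, so *fubU* is transcribed.
So FubU is produced and active.
Fe²⁺ is absent, so GorM is active.
With repressor GorM bound, *oxaZ* is not transcribed.
So OxaZ is not produced.
Activator FubU is present, so *lutU* is transcribed.
→ *lutU* is ON in A.
Condition B:
Ni²⁺ is absent, so TorU is inactive.
With no repressor bound, *kulF* is transcribed.
So KulF is produced and active.
With repressor KulF bound, *fubM* is not transcribed.
So FubM is not produced.
Citrulline is absent, so FenS is active.
No repressor is bound and FenS is active, so *fubU* is transcribed.
So FubU is produced and active.
Fe²⁺ is present, so GorM is inactive.
With no repressor bound, *oxaZ* is transcribed.
So OxaZ is produced and active.
Activator FubU is present, so *lutU* is transcribed.
→ *lutU* is ON in B.

both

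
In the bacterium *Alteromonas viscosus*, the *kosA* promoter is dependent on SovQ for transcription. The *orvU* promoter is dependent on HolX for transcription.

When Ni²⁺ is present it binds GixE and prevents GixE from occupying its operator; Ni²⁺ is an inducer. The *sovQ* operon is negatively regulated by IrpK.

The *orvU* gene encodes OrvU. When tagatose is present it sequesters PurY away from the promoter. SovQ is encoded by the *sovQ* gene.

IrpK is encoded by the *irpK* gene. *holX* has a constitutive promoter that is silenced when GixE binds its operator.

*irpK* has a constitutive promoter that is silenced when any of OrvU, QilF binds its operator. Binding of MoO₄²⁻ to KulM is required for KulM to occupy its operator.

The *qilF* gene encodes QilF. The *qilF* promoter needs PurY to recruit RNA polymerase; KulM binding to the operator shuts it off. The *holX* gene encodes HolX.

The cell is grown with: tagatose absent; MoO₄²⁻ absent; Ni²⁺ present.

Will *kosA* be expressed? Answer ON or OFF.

Ni²⁺ is present, so GixE is inactive.
With no repressor bound, *holX* is transcribed.
So HolX is produced and active.
No repressor is bound and HolX is active, so *orvU* is transcribed.
So OrvU is produced and active.
MoO₄²⁻ is absent, so KulM is inactive.
Tagatose is absent, so PurY is active.
No repressor is bound and PurY is active, so *qilF* is transcribed.
So QilF is produced and active.
With repressor OrvU bound, *irpK* is not transcribed.
So IrpK is not produced.
With no repressor bound, *sovQ* is transcribed.
So SovQ is produced and active.
No repressor is bound and SovQ is active, so *kosA* is transcribed.

ON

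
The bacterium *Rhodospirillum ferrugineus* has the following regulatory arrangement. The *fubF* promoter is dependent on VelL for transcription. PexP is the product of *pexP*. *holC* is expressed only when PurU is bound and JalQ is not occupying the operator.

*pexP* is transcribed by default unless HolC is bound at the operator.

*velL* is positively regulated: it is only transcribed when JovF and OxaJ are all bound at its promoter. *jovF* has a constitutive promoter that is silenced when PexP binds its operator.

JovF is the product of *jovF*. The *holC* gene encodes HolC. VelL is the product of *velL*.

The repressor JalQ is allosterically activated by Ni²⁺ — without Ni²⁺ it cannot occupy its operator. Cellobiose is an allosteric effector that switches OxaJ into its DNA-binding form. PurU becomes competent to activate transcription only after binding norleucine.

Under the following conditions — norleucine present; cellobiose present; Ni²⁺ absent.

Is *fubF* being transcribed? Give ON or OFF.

Norleucine is present, so PurU is active.
Ni²⁺ is absent, so JalQ is inactive.
No repressor is bound and PurU is active, so *holC* is transcribed.
So HolC is produced and active.
With repressor HolC bound, *pexP* is not transcribed.
So PexP is not produced.
With no repressor bound, *jovF* is transcribed.
So JovF is produced and active.
Cellobiose is present, so OxaJ is active.
No repressor is bound and JovF and OxaJ are active, so *velL* is transcribed.
So VelL is produced and active.
No repressor is bound and VelL is active, so *fubF* is transcribed.

ON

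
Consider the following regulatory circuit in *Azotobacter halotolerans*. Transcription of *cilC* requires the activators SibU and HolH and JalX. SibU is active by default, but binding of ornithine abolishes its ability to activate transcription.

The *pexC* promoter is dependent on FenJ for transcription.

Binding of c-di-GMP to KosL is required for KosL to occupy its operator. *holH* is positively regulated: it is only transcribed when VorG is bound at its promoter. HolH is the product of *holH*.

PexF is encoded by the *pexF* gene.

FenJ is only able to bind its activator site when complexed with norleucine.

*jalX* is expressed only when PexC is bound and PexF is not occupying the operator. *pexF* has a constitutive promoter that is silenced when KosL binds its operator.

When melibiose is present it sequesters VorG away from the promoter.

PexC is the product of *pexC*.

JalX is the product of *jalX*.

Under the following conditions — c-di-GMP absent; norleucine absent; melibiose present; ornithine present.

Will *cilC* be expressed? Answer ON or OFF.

OFF

Ornithine is present, so SibU is inactive.
Melibiose is present, so VorG is inactive.
Required activator VorG is absent, so *holH* is not transcribed.
So HolH is not produced.
Norleucine is absent, so FenJ is inactive.
Required activator FenJ is absent, so *pexC* is not transcribed.
So PexC is not produced.
c-di-GMP is absent, so KosL is inactive.
With no repressor bound, *pexF* is transcribed.
So PexF is produced and active.
With repressor PexF bound, *jalX* is not transcribed.
So JalX is not produced.
Required activator SibU is absent, so *cilC* is not transcribed.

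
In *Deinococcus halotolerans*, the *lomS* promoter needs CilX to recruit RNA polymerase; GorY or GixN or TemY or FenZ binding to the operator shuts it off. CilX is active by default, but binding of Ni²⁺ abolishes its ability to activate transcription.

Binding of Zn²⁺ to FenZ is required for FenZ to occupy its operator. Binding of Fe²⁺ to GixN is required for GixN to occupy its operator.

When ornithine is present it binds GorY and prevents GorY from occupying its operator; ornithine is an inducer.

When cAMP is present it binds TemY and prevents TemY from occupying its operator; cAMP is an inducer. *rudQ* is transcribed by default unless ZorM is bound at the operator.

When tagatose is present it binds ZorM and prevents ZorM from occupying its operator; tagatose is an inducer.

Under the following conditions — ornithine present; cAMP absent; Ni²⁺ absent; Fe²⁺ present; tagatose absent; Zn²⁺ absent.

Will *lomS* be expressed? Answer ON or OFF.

OFF

Ni²⁺ is absent, so CilX is active.
Ornithine is present, so GorY is inactive.
Fe²⁺ is present, so GixN is active.
cAMP is absent, so TemY is active.
Zn²⁺ is absent, so FenZ is inactive.
With repressor GixN bound, *lomS* is not transcribed.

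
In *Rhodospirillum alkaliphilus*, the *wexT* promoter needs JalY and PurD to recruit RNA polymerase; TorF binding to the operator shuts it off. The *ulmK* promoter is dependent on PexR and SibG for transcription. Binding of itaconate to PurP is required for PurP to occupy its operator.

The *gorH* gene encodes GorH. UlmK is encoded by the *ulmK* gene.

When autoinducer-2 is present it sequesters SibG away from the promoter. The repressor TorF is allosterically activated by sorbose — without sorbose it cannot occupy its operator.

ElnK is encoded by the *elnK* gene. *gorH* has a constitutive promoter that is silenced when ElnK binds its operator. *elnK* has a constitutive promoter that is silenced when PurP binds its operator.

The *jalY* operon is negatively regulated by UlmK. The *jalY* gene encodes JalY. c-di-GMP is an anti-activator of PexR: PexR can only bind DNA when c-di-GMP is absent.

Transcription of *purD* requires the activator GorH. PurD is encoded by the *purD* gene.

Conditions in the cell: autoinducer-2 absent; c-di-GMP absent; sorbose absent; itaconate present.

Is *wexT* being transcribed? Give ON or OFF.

OFF

c-di-GMP is absent, so PexR is active.
Autoinducer-2 is absent, so SibG is active.
No repressor is bound and PexR and SibG are active, so *ulmK* is transcribed.
So UlmK is produced and active.
With repressor UlmK bound, *jalY* is not transcribed.
So JalY is not produced.
Itaconate is present, so PurP is active.
With repressor PurP bound, *elnK* is not transcribed.
So ElnK is not produced.
With no repressor bound, *gorH* is transcribed.
So GorH is produced and active.
No repressor is bound and GorH is active, so *purD* is transcribed.
So PurD is produced and active.
Sorbose is absent, so TorF is inactive.
Required activator JalY is absent, so *wexT* is not transcribed.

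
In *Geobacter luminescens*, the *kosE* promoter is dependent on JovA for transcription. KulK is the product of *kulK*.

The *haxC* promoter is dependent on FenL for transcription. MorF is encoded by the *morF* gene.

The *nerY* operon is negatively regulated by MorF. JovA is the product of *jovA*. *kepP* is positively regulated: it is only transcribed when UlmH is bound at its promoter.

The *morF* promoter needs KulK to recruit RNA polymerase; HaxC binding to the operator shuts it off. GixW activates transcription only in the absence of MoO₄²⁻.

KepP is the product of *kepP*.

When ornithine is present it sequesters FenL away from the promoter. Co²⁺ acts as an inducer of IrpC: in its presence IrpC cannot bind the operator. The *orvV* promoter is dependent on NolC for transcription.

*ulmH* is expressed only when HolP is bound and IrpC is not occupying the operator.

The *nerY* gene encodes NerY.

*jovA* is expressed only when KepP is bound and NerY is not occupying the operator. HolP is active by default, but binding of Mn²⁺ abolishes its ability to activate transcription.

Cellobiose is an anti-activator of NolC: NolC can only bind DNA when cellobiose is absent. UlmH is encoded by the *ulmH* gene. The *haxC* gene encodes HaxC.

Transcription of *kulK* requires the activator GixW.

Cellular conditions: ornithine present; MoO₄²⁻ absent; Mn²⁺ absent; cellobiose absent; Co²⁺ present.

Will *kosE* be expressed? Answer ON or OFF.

ON

MoO₄²⁻ is absent, so GixW is active.
No repressor is bound and GixW is active, so *kulK* is transcribed.
So KulK is produced and active.
Ornithine is present, so FenL is inactive.
Required activator FenL is absent, so *haxC* is not transcribed.
So HaxC is not produced.
No repressor is bound and KulK is active, so *morF* is transcribed.
So MorF is produced and active.
With repressor MorF bound, *nerY* is not transcribed.
So NerY is not produced.
Co²⁺ is present, so IrpC is inactive.
Mn²⁺ is absent, so HolP is active.
No repressor is bound and HolP is active, so *ulmH* is transcribed.
So UlmH is produced and active.
No repressor is bound and UlmH is active, so *kepP* is transcribed.
So KepP is produced and active.
No repressor is bound and KepP is active, so *jovA* is transcribed.
So JovA is produced and active.
No repressor is bound and JovA is active, so *kosE* is transcribed.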